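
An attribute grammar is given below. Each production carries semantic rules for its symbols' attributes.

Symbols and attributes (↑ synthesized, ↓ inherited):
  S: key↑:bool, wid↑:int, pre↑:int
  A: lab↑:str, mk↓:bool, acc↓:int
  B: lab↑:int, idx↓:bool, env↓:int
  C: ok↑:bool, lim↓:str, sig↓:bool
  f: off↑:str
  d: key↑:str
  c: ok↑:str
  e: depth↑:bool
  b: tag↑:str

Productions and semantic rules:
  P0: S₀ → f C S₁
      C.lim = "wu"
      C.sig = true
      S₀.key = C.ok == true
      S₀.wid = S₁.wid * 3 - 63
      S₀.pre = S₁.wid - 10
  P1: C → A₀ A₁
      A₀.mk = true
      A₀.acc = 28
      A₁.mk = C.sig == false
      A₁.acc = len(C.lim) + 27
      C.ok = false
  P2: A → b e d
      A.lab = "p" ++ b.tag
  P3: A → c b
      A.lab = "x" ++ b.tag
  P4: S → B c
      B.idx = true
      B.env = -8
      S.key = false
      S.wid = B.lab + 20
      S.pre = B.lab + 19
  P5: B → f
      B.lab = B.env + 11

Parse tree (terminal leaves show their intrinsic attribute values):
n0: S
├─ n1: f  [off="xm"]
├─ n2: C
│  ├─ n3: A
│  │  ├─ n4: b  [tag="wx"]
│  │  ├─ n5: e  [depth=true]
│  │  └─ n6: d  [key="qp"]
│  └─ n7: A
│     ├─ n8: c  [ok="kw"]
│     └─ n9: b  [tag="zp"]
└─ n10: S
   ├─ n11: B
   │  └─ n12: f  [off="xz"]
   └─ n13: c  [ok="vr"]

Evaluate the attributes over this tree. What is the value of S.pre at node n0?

13

1. n1.off = "xm"  [terminal]
2. n2.lim = "wu"  ["wu"]
3. n2.sig = true  [true]
4. n3.mk = true  [true]
5. n3.acc = 28  [28]
6. n4.tag = "wx"  [terminal]
7. n5.depth = true  [terminal]
8. n6.key = "qp"  [terminal]
9. n3.lab = "pwx"  ["p" ++ b.tag]
10. n7.mk = false  [C.sig == false]
11. n7.acc = 29  [len(C.lim) + 27]
12. n8.ok = "kw"  [terminal]
13. n9.tag = "zp"  [terminal]
14. n7.lab = "xzp"  ["x" ++ b.tag]
15. n2.ok = false  [false]
16. n11.idx = true  [true]
17. n11.env = -8  [-8]
18. n12.off = "xz"  [terminal]
19. n11.lab = 3  [B.env + 11]
20. n13.ok = "vr"  [terminal]
21. n10.key = false  [false]
22. n10.wid = 23  [B.lab + 20]
23. n10.pre = 22  [B.lab + 19]
24. n0.key = false  [C.ok == true]
25. n0.wid = 6  [S₁.wid * 3 - 63]
26. n0.pre = 13  [S₁.wid - 10]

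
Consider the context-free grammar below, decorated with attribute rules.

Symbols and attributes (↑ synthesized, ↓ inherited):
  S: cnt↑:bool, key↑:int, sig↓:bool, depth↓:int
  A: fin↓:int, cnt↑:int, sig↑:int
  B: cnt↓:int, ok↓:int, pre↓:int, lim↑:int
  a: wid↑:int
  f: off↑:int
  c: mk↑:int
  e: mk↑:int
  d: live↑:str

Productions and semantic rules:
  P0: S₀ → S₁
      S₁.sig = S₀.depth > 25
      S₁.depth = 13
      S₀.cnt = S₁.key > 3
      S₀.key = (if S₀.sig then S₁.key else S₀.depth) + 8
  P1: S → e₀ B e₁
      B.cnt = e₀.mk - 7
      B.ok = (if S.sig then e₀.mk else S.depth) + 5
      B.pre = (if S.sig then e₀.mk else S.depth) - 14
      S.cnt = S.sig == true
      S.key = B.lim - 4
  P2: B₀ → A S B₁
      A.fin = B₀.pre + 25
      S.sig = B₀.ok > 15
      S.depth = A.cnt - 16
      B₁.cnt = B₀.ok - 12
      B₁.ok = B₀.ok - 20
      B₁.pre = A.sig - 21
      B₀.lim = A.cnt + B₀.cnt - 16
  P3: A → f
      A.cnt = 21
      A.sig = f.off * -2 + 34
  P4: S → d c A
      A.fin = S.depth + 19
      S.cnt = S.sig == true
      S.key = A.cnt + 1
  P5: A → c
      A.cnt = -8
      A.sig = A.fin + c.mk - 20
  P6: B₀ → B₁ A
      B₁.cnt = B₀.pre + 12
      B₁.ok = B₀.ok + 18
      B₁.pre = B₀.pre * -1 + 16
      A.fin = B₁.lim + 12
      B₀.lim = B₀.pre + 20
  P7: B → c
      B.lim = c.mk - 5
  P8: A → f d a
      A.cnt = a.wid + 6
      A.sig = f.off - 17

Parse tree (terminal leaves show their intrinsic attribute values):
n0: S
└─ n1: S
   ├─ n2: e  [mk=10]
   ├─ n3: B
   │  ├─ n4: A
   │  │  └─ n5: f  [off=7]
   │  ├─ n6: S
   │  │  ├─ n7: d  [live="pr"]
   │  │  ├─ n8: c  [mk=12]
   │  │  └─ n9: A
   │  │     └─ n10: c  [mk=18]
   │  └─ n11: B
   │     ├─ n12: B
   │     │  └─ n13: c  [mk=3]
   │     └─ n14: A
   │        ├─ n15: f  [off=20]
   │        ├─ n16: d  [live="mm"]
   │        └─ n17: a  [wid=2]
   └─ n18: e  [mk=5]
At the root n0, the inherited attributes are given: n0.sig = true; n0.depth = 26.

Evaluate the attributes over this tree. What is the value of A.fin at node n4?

1. n0.sig = true  [given at root]
2. n0.depth = 26  [given at root]
3. n1.sig = true  [S₀.depth > 25]
4. n1.depth = 13  [13]
5. n2.mk = 10  [terminal]
6. n3.cnt = 3  [e₀.mk - 7]
7. n3.ok = 15  [(if S.sig then e₀.mk else S.depth) + 5]
8. n3.pre = -4  [(if S.sig then e₀.mk else S.depth) - 14]
9. n4.fin = 21  [B₀.pre + 25]
10. n5.off = 7  [terminal]
11. n4.cnt = 21  [21]
12. n4.sig = 20  [f.off * -2 + 34]
13. n6.sig = false  [B₀.ok > 15]
14. n6.depth = 5  [A.cnt - 16]
15. n7.live = "pr"  [terminal]
16. n8.mk = 12  [terminal]
17. n9.fin = 24  [S.depth + 19]
18. n10.mk = 18  [terminal]
19. n9.cnt = -8  [-8]
20. n9.sig = 22  [A.fin + c.mk - 20]
21. n6.cnt = false  [S.sig == true]
22. n6.key = -7  [A.cnt + 1]
23. n11.cnt = 3  [B₀.ok - 12]
24. n11.ok = -5  [B₀.ok - 20]
25. n11.pre = -1  [A.sig - 21]
26. n12.cnt = 11  [B₀.pre + 12]
27. n12.ok = 13  [B₀.ok + 18]
28. n12.pre = 17  [B₀.pre * -1 + 16]
29. n13.mk = 3  [terminal]
30. n12.lim = -2  [c.mk - 5]
31. n14.fin = 10  [B₁.lim + 12]
32. n15.off = 20  [terminal]
33. n16.live = "mm"  [terminal]
34. n17.wid = 2  [terminal]
35. n14.cnt = 8  [a.wid + 6]
36. n14.sig = 3  [f.off - 17]
37. n11.lim = 19  [B₀.pre + 20]
38. n3.lim = 8  [A.cnt + B₀.cnt - 16]
39. n18.mk = 5  [terminal]
40. n1.cnt = true  [S.sig == true]
41. n1.key = 4  [B.lim - 4]
42. n0.cnt = true  [S₁.key > 3]
43. n0.key = 12  [(if S₀.sig then S₁.key else S₀.depth) + 8]

21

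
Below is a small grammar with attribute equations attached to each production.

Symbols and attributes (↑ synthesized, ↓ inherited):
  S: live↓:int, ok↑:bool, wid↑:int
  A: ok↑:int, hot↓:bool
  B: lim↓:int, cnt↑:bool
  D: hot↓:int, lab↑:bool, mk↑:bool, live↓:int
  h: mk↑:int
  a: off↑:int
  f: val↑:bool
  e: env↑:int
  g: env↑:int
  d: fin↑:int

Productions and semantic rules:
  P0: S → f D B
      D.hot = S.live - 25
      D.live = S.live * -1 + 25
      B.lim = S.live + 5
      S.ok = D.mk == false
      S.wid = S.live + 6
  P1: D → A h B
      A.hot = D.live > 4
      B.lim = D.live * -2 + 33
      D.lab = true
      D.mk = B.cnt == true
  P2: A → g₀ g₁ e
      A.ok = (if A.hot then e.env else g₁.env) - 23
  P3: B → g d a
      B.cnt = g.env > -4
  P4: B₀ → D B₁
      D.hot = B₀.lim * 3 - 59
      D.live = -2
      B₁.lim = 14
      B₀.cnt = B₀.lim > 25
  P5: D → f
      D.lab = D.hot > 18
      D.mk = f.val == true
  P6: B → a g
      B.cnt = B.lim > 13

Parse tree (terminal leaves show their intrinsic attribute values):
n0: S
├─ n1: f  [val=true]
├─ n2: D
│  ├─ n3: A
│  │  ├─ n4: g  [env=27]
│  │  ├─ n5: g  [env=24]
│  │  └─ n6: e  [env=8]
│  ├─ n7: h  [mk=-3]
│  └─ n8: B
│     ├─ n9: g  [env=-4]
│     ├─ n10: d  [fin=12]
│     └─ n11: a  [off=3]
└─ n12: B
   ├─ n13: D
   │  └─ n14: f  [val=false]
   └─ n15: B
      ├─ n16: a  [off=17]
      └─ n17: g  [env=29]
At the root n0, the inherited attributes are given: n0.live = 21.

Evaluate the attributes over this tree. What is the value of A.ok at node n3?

1. n0.live = 21  [given at root]
2. n1.val = true  [terminal]
3. n2.hot = -4  [S.live - 25]
4. n2.live = 4  [S.live * -1 + 25]
5. n3.hot = false  [D.live > 4]
6. n4.env = 27  [terminal]
7. n5.env = 24  [terminal]
8. n6.env = 8  [terminal]
9. n3.ok = 1  [(if A.hot then e.env else g₁.env) - 23]
10. n7.mk = -3  [terminal]
11. n8.lim = 25  [D.live * -2 + 33]
12. n9.env = -4  [terminal]
13. n10.fin = 12  [terminal]
14. n11.off = 3  [terminal]
15. n8.cnt = false  [g.env > -4]
16. n2.lab = true  [true]
17. n2.mk = false  [B.cnt == true]
18. n12.lim = 26  [S.live + 5]
19. n13.hot = 19  [B₀.lim * 3 - 59]
20. n13.live = -2  [-2]
21. n14.val = false  [terminal]
22. n13.lab = true  [D.hot > 18]
23. n13.mk = false  [f.val == true]
24. n15.lim = 14  [14]
25. n16.off = 17  [terminal]
26. n17.env = 29  [terminal]
27. n15.cnt = true  [B.lim > 13]
28. n12.cnt = true  [B₀.lim > 25]
29. n0.ok = true  [D.mk == false]
30. n0.wid = 27  [S.live + 6]

1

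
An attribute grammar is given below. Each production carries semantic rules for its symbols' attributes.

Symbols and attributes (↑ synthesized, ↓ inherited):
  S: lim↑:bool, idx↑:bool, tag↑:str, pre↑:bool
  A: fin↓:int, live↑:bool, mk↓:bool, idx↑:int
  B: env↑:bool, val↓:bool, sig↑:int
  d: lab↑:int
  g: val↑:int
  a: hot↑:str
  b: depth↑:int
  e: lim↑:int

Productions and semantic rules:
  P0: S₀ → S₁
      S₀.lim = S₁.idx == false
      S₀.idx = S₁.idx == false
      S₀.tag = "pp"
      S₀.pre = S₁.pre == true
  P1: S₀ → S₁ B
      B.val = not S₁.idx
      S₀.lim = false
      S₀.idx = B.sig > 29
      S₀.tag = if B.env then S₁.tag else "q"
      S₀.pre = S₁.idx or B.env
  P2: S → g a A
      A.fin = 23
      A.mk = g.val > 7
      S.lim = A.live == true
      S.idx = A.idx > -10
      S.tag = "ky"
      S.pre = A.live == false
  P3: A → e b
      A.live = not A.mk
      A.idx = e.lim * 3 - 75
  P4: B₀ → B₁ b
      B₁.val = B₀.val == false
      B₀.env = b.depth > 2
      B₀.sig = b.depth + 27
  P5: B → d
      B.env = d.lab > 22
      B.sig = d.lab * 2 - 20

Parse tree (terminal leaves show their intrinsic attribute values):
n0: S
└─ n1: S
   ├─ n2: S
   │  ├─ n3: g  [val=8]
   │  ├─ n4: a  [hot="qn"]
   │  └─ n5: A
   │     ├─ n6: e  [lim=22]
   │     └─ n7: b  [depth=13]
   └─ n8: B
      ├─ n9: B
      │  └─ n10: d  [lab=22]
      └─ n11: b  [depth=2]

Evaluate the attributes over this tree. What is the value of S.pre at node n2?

1. n3.val = 8  [terminal]
2. n4.hot = "qn"  [terminal]
3. n5.fin = 23  [23]
4. n5.mk = true  [g.val > 7]
5. n6.lim = 22  [terminal]
6. n7.depth = 13  [terminal]
7. n5.live = false  [not A.mk]
8. n5.idx = -9  [e.lim * 3 - 75]
9. n2.lim = false  [A.live == true]
10. n2.idx = true  [A.idx > -10]
11. n2.tag = "ky"  ["ky"]
12. n2.pre = true  [A.live == false]
13. n8.val = false  [not S₁.idx]
14. n9.val = true  [B₀.val == false]
15. n10.lab = 22  [terminal]
16. n9.env = false  [d.lab > 22]
17. n9.sig = 24  [d.lab * 2 - 20]
18. n11.depth = 2  [terminal]
19. n8.env = false  [b.depth > 2]
20. n8.sig = 29  [b.depth + 27]
21. n1.lim = false  [false]
22. n1.idx = false  [B.sig > 29]
23. n1.tag = "q"  [if B.env then S₁.tag else "q"]
24. n1.pre = true  [S₁.idx or B.env]
25. n0.lim = true  [S₁.idx == false]
26. n0.idx = true  [S₁.idx == false]
27. n0.tag = "pp"  ["pp"]
28. n0.pre = true  [S₁.pre == true]

true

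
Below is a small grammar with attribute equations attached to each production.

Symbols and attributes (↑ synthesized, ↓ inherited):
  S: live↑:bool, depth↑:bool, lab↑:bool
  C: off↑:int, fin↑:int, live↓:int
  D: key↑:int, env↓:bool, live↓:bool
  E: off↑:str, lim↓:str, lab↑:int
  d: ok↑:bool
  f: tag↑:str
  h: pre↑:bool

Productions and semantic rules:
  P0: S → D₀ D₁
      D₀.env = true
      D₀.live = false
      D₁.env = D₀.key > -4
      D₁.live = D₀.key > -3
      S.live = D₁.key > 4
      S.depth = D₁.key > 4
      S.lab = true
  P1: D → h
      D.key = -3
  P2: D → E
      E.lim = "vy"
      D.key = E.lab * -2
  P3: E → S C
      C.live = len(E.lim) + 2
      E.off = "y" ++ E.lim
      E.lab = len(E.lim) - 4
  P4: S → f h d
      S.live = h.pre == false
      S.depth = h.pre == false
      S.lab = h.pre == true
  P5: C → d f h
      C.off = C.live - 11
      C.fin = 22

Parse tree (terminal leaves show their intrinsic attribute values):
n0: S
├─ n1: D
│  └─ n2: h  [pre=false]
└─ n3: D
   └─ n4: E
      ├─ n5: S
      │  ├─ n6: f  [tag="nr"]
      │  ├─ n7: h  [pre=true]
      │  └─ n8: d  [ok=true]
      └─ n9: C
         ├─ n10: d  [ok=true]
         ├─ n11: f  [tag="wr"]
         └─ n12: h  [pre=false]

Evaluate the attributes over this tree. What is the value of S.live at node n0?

false

1. n1.env = true  [true]
2. n1.live = false  [false]
3. n2.pre = false  [terminal]
4. n1.key = -3  [-3]
5. n3.env = true  [D₀.key > -4]
6. n3.live = false  [D₀.key > -3]
7. n4.lim = "vy"  ["vy"]
8. n6.tag = "nr"  [terminal]
9. n7.pre = true  [terminal]
10. n8.ok = true  [terminal]
11. n5.live = false  [h.pre == false]
12. n5.depth = false  [h.pre == false]
13. n5.lab = true  [h.pre == true]
14. n9.live = 4  [len(E.lim) + 2]
15. n10.ok = true  [terminal]
16. n11.tag = "wr"  [terminal]
17. n12.pre = false  [terminal]
18. n9.off = -7  [C.live - 11]
19. n9.fin = 22  [22]
20. n4.off = "yvy"  ["y" ++ E.lim]
21. n4.lab = -2  [len(E.lim) - 4]
22. n3.key = 4  [E.lab * -2]
23. n0.live = false  [D₁.key > 4]
24. n0.depth = false  [D₁.key > 4]
25. n0.lab = true  [true]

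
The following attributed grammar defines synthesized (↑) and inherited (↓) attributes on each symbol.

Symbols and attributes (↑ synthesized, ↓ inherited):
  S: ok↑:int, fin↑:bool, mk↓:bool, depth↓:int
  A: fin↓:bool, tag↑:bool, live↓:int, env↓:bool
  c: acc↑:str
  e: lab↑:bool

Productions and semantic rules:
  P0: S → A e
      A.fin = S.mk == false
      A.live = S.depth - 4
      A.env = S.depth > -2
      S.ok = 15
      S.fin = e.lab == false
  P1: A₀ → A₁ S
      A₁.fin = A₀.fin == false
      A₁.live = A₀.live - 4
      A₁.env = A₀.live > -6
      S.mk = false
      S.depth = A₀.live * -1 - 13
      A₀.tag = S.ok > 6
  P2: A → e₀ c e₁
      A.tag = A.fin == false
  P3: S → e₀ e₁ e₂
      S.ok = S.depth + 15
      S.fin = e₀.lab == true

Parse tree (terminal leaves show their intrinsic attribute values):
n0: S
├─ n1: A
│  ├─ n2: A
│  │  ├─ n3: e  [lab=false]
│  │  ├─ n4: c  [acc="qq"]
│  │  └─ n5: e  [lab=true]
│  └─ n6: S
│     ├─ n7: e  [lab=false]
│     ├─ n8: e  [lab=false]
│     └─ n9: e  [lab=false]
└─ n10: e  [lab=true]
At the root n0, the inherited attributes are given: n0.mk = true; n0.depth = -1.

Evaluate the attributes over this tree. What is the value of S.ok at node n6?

7

1. n0.mk = true  [given at root]
2. n0.depth = -1  [given at root]
3. n1.fin = false  [S.mk == false]
4. n1.live = -5  [S.depth - 4]
5. n1.env = true  [S.depth > -2]
6. n2.fin = true  [A₀.fin == false]
7. n2.live = -9  [A₀.live - 4]
8. n2.env = true  [A₀.live > -6]
9. n3.lab = false  [terminal]
10. n4.acc = "qq"  [terminal]
11. n5.lab = true  [terminal]
12. n2.tag = false  [A.fin == false]
13. n6.mk = false  [false]
14. n6.depth = -8  [A₀.live * -1 - 13]
15. n7.lab = false  [terminal]
16. n8.lab = false  [terminal]
17. n9.lab = false  [terminal]
18. n6.ok = 7  [S.depth + 15]
19. n6.fin = false  [e₀.lab == true]
20. n1.tag = true  [S.ok > 6]
21. n10.lab = true  [terminal]
22. n0.ok = 15  [15]
23. n0.fin = false  [e.lab == false]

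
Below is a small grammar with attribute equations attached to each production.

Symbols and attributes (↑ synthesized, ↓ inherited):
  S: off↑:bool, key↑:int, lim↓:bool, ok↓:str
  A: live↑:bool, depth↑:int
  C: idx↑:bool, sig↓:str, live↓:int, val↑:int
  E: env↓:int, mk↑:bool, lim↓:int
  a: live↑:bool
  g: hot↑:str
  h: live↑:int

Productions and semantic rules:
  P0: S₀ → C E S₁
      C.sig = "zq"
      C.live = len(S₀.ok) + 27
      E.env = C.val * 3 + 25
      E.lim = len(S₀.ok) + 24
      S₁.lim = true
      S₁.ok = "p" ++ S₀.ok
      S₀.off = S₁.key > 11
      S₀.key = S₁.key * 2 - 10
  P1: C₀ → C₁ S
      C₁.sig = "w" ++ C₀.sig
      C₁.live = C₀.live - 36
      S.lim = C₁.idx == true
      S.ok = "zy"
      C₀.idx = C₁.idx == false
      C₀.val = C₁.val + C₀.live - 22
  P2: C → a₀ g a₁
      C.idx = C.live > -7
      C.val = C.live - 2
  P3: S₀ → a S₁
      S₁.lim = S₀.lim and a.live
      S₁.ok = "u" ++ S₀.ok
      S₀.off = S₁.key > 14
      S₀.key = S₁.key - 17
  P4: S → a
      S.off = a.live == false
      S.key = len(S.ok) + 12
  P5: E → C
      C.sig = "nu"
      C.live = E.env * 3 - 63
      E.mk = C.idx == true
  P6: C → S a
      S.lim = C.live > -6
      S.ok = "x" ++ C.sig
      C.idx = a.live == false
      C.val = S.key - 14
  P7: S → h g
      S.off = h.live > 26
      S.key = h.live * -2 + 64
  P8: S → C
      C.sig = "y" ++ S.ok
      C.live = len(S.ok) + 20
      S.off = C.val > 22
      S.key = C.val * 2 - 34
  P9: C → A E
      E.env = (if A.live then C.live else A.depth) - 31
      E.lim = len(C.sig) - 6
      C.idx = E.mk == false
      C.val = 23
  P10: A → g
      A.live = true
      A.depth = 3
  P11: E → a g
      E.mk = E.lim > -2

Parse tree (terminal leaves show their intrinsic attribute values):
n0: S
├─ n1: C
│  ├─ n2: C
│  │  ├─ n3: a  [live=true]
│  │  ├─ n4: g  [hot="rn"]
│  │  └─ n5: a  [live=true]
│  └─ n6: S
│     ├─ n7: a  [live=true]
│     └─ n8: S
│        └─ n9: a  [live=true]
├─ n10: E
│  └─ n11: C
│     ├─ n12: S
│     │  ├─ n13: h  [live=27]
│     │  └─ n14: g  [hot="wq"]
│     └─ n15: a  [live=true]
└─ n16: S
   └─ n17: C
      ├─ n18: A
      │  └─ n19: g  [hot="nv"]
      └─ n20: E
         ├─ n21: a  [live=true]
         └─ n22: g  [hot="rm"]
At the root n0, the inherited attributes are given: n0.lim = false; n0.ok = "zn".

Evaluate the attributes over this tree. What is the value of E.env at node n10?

1. n0.lim = false  [given at root]
2. n0.ok = "zn"  [given at root]
3. n1.sig = "zq"  ["zq"]
4. n1.live = 29  [len(S₀.ok) + 27]
5. n2.sig = "wzq"  ["w" ++ C₀.sig]
6. n2.live = -7  [C₀.live - 36]
7. n3.live = true  [terminal]
8. n4.hot = "rn"  [terminal]
9. n5.live = true  [terminal]
10. n2.idx = false  [C.live > -7]
11. n2.val = -9  [C.live - 2]
12. n6.lim = false  [C₁.idx == true]
13. n6.ok = "zy"  ["zy"]
14. n7.live = true  [terminal]
15. n8.lim = false  [S₀.lim and a.live]
16. n8.ok = "uzy"  ["u" ++ S₀.ok]
17. n9.live = true  [terminal]
18. n8.off = false  [a.live == false]
19. n8.key = 15  [len(S.ok) + 12]
20. n6.off = true  [S₁.key > 14]
21. n6.key = -2  [S₁.key - 17]
22. n1.idx = true  [C₁.idx == false]
23. n1.val = -2  [C₁.val + C₀.live - 22]
24. n10.env = 19  [C.val * 3 + 25]
25. n10.lim = 26  [len(S₀.ok) + 24]
26. n11.sig = "nu"  ["nu"]
27. n11.live = -6  [E.env * 3 - 63]
28. n12.lim = false  [C.live > -6]
29. n12.ok = "xnu"  ["x" ++ C.sig]
30. n13.live = 27  [terminal]
31. n14.hot = "wq"  [terminal]
32. n12.off = true  [h.live > 26]
33. n12.key = 10  [h.live * -2 + 64]
34. n15.live = true  [terminal]
35. n11.idx = false  [a.live == false]
36. n11.val = -4  [S.key - 14]
37. n10.mk = false  [C.idx == true]
38. n16.lim = true  [true]
39. n16.ok = "pzn"  ["p" ++ S₀.ok]
40. n17.sig = "ypzn"  ["y" ++ S.ok]
41. n17.live = 23  [len(S.ok) + 20]
42. n19.hot = "nv"  [terminal]
43. n18.live = true  [true]
44. n18.depth = 3  [3]
45. n20.env = -8  [(if A.live then C.live else A.depth) - 31]
46. n20.lim = -2  [len(C.sig) - 6]
47. n21.live = true  [terminal]
48. n22.hot = "rm"  [terminal]
49. n20.mk = false  [E.lim > -2]
50. n17.idx = true  [E.mk == false]
51. n17.val = 23  [23]
52. n16.off = true  [C.val > 22]
53. n16.key = 12  [C.val * 2 - 34]
54. n0.off = true  [S₁.key > 11]
55. n0.key = 14  [S₁.key * 2 - 10]

19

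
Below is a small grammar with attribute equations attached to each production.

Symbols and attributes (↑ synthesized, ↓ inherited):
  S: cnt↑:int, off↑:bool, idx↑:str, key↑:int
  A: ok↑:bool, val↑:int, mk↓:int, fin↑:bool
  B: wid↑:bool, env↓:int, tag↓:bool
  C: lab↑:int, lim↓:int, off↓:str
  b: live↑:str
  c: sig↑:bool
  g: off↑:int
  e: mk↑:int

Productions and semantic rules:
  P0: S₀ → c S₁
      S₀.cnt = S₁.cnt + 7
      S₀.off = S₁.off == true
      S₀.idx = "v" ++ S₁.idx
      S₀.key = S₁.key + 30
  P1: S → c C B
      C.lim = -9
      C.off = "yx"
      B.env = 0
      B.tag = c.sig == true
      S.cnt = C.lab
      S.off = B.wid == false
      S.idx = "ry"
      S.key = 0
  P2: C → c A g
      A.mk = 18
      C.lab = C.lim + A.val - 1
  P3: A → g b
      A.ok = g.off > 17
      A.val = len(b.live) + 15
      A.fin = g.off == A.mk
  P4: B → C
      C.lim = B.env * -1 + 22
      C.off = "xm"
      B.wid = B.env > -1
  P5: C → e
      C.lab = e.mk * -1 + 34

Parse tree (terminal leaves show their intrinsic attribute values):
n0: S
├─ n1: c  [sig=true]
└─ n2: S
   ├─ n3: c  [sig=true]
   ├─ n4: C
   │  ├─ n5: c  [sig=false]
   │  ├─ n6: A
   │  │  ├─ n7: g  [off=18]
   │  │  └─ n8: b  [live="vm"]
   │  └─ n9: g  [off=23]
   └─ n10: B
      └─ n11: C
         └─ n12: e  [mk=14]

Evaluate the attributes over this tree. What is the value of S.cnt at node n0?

14

1. n1.sig = true  [terminal]
2. n3.sig = true  [terminal]
3. n4.lim = -9  [-9]
4. n4.off = "yx"  ["yx"]
5. n5.sig = false  [terminal]
6. n6.mk = 18  [18]
7. n7.off = 18  [terminal]
8. n8.live = "vm"  [terminal]
9. n6.ok = true  [g.off > 17]
10. n6.val = 17  [len(b.live) + 15]
11. n6.fin = true  [g.off == A.mk]
12. n9.off = 23  [terminal]
13. n4.lab = 7  [C.lim + A.val - 1]
14. n10.env = 0  [0]
15. n10.tag = true  [c.sig == true]
16. n11.lim = 22  [B.env * -1 + 22]
17. n11.off = "xm"  ["xm"]
18. n12.mk = 14  [terminal]
19. n11.lab = 20  [e.mk * -1 + 34]
20. n10.wid = true  [B.env > -1]
21. n2.cnt = 7  [C.lab]
22. n2.off = false  [B.wid == false]
23. n2.idx = "ry"  ["ry"]
24. n2.key = 0  [0]
25. n0.cnt = 14  [S₁.cnt + 7]
26. n0.off = false  [S₁.off == true]
27. n0.idx = "vry"  ["v" ++ S₁.idx]
28. n0.key = 30  [S₁.key + 30]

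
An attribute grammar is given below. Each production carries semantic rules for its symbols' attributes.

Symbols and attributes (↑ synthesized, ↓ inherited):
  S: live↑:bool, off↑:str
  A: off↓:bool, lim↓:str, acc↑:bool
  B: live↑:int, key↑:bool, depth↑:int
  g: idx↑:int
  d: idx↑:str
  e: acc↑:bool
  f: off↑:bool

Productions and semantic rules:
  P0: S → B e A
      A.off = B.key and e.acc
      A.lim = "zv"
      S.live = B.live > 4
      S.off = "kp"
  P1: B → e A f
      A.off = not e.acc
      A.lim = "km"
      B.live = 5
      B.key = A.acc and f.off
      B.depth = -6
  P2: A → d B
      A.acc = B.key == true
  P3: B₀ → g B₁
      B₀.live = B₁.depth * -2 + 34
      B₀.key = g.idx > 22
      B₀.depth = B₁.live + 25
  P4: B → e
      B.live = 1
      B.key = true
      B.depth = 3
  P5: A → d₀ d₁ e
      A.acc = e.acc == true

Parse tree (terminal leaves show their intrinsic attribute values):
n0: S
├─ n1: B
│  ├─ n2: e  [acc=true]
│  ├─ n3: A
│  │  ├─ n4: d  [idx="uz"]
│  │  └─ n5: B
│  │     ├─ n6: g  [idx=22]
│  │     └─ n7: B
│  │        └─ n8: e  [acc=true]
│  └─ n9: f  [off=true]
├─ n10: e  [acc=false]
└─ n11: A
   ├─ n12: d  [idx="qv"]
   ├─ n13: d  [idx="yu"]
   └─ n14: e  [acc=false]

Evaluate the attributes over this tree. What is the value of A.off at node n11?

false

1. n2.acc = true  [terminal]
2. n3.off = false  [not e.acc]
3. n3.lim = "km"  ["km"]
4. n4.idx = "uz"  [terminal]
5. n6.idx = 22  [terminal]
6. n8.acc = true  [terminal]
7. n7.live = 1  [1]
8. n7.key = true  [true]
9. n7.depth = 3  [3]
10. n5.live = 28  [B₁.depth * -2 + 34]
11. n5.key = false  [g.idx > 22]
12. n5.depth = 26  [B₁.live + 25]
13. n3.acc = false  [B.key == true]
14. n9.off = true  [terminal]
15. n1.live = 5  [5]
16. n1.key = false  [A.acc and f.off]
17. n1.depth = -6  [-6]
18. n10.acc = false  [terminal]
19. n11.off = false  [B.key and e.acc]
20. n11.lim = "zv"  ["zv"]
21. n12.idx = "qv"  [terminal]
22. n13.idx = "yu"  [terminal]
23. n14.acc = false  [terminal]
24. n11.acc = false  [e.acc == true]
25. n0.live = true  [B.live > 4]
26. n0.off = "kp"  ["kp"]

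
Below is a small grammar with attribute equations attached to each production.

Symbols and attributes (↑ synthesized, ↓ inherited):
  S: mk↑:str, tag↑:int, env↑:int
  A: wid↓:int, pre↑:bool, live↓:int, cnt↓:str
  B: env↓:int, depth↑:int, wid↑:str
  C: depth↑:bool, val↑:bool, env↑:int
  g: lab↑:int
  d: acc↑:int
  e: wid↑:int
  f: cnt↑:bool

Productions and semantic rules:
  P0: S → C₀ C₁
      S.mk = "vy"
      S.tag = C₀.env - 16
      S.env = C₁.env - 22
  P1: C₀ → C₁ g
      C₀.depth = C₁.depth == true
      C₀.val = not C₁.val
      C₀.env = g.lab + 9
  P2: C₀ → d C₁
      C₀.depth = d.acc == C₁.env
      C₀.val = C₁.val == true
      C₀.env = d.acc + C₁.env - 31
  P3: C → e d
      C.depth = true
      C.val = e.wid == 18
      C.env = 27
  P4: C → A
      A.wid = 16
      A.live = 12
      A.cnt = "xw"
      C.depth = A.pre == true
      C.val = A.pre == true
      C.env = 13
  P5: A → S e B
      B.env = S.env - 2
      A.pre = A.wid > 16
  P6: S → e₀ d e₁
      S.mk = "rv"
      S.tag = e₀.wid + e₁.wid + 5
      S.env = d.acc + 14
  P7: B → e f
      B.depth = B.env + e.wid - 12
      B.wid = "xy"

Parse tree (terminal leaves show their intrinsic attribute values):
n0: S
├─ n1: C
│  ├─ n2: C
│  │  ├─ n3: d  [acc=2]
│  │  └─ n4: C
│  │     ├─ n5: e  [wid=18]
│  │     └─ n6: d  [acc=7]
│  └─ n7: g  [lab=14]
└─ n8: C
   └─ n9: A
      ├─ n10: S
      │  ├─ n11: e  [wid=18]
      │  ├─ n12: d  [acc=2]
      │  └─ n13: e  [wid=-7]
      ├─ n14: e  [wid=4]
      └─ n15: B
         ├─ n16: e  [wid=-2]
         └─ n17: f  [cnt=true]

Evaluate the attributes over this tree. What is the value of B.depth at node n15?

1. n3.acc = 2  [terminal]
2. n5.wid = 18  [terminal]
3. n6.acc = 7  [terminal]
4. n4.depth = true  [true]
5. n4.val = true  [e.wid == 18]
6. n4.env = 27  [27]
7. n2.depth = false  [d.acc == C₁.env]
8. n2.val = true  [C₁.val == true]
9. n2.env = -2  [d.acc + C₁.env - 31]
10. n7.lab = 14  [terminal]
11. n1.depth = false  [C₁.depth == true]
12. n1.val = false  [not C₁.val]
13. n1.env = 23  [g.lab + 9]
14. n9.wid = 16  [16]
15. n9.live = 12  [12]
16. n9.cnt = "xw"  ["xw"]
17. n11.wid = 18  [terminal]
18. n12.acc = 2  [terminal]
19. n13.wid = -7  [terminal]
20. n10.mk = "rv"  ["rv"]
21. n10.tag = 16  [e₀.wid + e₁.wid + 5]
22. n10.env = 16  [d.acc + 14]
23. n14.wid = 4  [terminal]
24. n15.env = 14  [S.env - 2]
25. n16.wid = -2  [terminal]
26. n17.cnt = true  [terminal]
27. n15.depth = 0  [B.env + e.wid - 12]
28. n15.wid = "xy"  ["xy"]
29. n9.pre = false  [A.wid > 16]
30. n8.depth = false  [A.pre == true]
31. n8.val = false  [A.pre == true]
32. n8.env = 13  [13]
33. n0.mk = "vy"  ["vy"]
34. n0.tag = 7  [C₀.env - 16]
35. n0.env = -9  [C₁.env - 22]

0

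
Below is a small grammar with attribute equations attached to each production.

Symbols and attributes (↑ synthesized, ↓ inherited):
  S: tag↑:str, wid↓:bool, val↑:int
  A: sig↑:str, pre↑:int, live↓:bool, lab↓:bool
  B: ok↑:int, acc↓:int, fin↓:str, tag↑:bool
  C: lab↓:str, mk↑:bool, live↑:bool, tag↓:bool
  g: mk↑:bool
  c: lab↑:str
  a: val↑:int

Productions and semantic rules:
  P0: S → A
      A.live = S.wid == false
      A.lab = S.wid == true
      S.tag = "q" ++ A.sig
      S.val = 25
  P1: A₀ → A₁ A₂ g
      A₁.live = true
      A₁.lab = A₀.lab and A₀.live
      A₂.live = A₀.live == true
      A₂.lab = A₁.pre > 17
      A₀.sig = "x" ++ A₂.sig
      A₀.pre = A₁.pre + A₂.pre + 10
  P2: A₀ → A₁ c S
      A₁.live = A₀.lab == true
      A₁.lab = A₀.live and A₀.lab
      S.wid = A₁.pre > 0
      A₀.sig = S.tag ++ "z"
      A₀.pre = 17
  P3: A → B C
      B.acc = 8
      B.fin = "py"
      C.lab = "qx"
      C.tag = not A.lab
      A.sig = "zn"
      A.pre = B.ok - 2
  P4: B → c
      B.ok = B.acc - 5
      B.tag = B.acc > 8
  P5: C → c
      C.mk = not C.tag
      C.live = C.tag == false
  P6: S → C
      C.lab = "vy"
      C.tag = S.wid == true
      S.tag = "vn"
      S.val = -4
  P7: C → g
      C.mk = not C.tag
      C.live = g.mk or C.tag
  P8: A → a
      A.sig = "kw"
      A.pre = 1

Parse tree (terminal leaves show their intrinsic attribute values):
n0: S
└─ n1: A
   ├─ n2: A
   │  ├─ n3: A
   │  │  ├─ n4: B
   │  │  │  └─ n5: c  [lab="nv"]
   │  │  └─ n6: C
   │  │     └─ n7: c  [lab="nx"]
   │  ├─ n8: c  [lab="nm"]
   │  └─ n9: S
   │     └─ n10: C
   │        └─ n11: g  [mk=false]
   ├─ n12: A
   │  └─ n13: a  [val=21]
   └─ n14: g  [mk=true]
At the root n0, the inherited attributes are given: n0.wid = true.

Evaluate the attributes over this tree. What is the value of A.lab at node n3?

1. n0.wid = true  [given at root]
2. n1.live = false  [S.wid == false]
3. n1.lab = true  [S.wid == true]
4. n2.live = true  [true]
5. n2.lab = false  [A₀.lab and A₀.live]
6. n3.live = false  [A₀.lab == true]
7. n3.lab = false  [A₀.live and A₀.lab]
8. n4.acc = 8  [8]
9. n4.fin = "py"  ["py"]
10. n5.lab = "nv"  [terminal]
11. n4.ok = 3  [B.acc - 5]
12. n4.tag = false  [B.acc > 8]
13. n6.lab = "qx"  ["qx"]
14. n6.tag = true  [not A.lab]
15. n7.lab = "nx"  [terminal]
16. n6.mk = false  [not C.tag]
17. n6.live = false  [C.tag == false]
18. n3.sig = "zn"  ["zn"]
19. n3.pre = 1  [B.ok - 2]
20. n8.lab = "nm"  [terminal]
21. n9.wid = true  [A₁.pre > 0]
22. n10.lab = "vy"  ["vy"]
23. n10.tag = true  [S.wid == true]
24. n11.mk = false  [terminal]
25. n10.mk = false  [not C.tag]
26. n10.live = true  [g.mk or C.tag]
27. n9.tag = "vn"  ["vn"]
28. n9.val = -4  [-4]
29. n2.sig = "vnz"  [S.tag ++ "z"]
30. n2.pre = 17  [17]
31. n12.live = false  [A₀.live == true]
32. n12.lab = false  [A₁.pre > 17]
33. n13.val = 21  [terminal]
34. n12.sig = "kw"  ["kw"]
35. n12.pre = 1  [1]
36. n14.mk = true  [terminal]
37. n1.sig = "xkw"  ["x" ++ A₂.sig]
38. n1.pre = 28  [A₁.pre + A₂.pre + 10]
39. n0.tag = "qxkw"  ["q" ++ A.sig]
40. n0.val = 25  [25]

false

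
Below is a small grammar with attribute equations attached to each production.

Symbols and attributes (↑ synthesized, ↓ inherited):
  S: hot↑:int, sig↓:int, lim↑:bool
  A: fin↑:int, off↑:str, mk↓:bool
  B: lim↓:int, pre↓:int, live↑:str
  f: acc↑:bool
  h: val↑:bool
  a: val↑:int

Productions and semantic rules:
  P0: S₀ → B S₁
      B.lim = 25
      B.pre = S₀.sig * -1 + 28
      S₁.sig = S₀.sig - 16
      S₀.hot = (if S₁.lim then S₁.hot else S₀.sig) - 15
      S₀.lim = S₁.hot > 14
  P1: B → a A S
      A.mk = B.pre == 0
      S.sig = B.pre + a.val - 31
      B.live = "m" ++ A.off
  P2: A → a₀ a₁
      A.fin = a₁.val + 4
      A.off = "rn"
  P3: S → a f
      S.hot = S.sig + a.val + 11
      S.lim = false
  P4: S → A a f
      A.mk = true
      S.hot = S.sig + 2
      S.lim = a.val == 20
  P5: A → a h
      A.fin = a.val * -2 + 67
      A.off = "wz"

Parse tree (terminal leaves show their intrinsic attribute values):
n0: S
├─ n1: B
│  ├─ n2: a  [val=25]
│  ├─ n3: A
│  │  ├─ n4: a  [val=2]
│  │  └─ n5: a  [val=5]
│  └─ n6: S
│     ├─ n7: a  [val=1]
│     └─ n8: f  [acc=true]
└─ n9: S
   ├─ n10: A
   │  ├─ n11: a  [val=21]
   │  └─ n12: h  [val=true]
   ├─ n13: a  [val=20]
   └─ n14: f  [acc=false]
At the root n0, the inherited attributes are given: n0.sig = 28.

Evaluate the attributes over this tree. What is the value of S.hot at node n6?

6

1. n0.sig = 28  [given at root]
2. n1.lim = 25  [25]
3. n1.pre = 0  [S₀.sig * -1 + 28]
4. n2.val = 25  [terminal]
5. n3.mk = true  [B.pre == 0]
6. n4.val = 2  [terminal]
7. n5.val = 5  [terminal]
8. n3.fin = 9  [a₁.val + 4]
9. n3.off = "rn"  ["rn"]
10. n6.sig = -6  [B.pre + a.val - 31]
11. n7.val = 1  [terminal]
12. n8.acc = true  [terminal]
13. n6.hot = 6  [S.sig + a.val + 11]
14. n6.lim = false  [false]
15. n1.live = "mrn"  ["m" ++ A.off]
16. n9.sig = 12  [S₀.sig - 16]
17. n10.mk = true  [true]
18. n11.val = 21  [terminal]
19. n12.val = true  [terminal]
20. n10.fin = 25  [a.val * -2 + 67]
21. n10.off = "wz"  ["wz"]
22. n13.val = 20  [terminal]
23. n14.acc = false  [terminal]
24. n9.hot = 14  [S.sig + 2]
25. n9.lim = true  [a.val == 20]
26. n0.hot = -1  [(if S₁.lim then S₁.hot else S₀.sig) - 15]
27. n0.lim = false  [S₁.hot > 14]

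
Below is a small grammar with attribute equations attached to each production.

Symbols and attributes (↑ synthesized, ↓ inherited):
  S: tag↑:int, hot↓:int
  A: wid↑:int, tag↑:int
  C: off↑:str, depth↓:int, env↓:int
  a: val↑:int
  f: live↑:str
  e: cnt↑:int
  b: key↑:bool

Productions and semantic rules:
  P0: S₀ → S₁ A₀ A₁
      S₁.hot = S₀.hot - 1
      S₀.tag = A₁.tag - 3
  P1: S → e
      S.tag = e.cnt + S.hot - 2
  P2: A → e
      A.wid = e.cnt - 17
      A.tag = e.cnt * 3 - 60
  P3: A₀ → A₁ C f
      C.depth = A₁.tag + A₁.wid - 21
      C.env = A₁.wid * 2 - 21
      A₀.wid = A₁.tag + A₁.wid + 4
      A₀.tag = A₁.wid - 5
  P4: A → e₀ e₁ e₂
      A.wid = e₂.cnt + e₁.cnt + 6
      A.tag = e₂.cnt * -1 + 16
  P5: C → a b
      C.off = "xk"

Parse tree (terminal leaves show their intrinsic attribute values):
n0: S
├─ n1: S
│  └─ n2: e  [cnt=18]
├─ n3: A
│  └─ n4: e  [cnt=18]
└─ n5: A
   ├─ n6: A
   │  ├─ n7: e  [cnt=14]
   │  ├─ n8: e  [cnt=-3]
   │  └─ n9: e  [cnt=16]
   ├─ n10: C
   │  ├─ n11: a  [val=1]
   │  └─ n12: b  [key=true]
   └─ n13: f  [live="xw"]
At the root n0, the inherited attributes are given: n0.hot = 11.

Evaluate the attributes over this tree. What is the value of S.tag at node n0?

11

1. n0.hot = 11  [given at root]
2. n1.hot = 10  [S₀.hot - 1]
3. n2.cnt = 18  [terminal]
4. n1.tag = 26  [e.cnt + S.hot - 2]
5. n4.cnt = 18  [terminal]
6. n3.wid = 1  [e.cnt - 17]
7. n3.tag = -6  [e.cnt * 3 - 60]
8. n7.cnt = 14  [terminal]
9. n8.cnt = -3  [terminal]
10. n9.cnt = 16  [terminal]
11. n6.wid = 19  [e₂.cnt + e₁.cnt + 6]
12. n6.tag = 0  [e₂.cnt * -1 + 16]
13. n10.depth = -2  [A₁.tag + A₁.wid - 21]
14. n10.env = 17  [A₁.wid * 2 - 21]
15. n11.val = 1  [terminal]
16. n12.key = true  [terminal]
17. n10.off = "xk"  ["xk"]
18. n13.live = "xw"  [terminal]
19. n5.wid = 23  [A₁.tag + A₁.wid + 4]
20. n5.tag = 14  [A₁.wid - 5]
21. n0.tag = 11  [A₁.tag - 3]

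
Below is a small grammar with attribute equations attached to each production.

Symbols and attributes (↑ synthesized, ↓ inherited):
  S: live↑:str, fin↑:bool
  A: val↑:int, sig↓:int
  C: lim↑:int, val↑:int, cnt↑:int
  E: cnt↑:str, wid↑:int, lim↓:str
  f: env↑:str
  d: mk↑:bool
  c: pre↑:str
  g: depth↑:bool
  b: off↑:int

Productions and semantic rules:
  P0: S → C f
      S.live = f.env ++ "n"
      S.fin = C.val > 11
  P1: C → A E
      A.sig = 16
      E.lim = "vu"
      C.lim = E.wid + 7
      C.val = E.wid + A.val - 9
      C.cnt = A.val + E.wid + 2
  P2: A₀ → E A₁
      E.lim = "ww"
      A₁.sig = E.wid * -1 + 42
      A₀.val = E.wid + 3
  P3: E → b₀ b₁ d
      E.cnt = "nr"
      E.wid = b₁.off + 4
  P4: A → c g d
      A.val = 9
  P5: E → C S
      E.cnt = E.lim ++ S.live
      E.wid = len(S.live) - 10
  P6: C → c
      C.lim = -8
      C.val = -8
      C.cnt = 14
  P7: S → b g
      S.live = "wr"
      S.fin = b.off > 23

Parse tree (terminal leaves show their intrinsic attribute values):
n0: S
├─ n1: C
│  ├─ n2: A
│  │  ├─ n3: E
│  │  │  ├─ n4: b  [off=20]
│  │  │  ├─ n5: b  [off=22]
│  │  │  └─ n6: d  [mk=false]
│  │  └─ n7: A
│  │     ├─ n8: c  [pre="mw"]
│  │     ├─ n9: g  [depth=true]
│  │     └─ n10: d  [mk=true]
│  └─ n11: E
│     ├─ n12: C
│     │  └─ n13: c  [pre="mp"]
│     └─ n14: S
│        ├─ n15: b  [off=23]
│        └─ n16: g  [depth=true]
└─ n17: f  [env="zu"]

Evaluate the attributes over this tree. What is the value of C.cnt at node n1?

1. n2.sig = 16  [16]
2. n3.lim = "ww"  ["ww"]
3. n4.off = 20  [terminal]
4. n5.off = 22  [terminal]
5. n6.mk = false  [terminal]
6. n3.cnt = "nr"  ["nr"]
7. n3.wid = 26  [b₁.off + 4]
8. n7.sig = 16  [E.wid * -1 + 42]
9. n8.pre = "mw"  [terminal]
10. n9.depth = true  [terminal]
11. n10.mk = true  [terminal]
12. n7.val = 9  [9]
13. n2.val = 29  [E.wid + 3]
14. n11.lim = "vu"  ["vu"]
15. n13.pre = "mp"  [terminal]
16. n12.lim = -8  [-8]
17. n12.val = -8  [-8]
18. n12.cnt = 14  [14]
19. n15.off = 23  [terminal]
20. n16.depth = true  [terminal]
21. n14.live = "wr"  ["wr"]
22. n14.fin = false  [b.off > 23]
23. n11.cnt = "vuwr"  [E.lim ++ S.live]
24. n11.wid = -8  [len(S.live) - 10]
25. n1.lim = -1  [E.wid + 7]
26. n1.val = 12  [E.wid + A.val - 9]
27. n1.cnt = 23  [A.val + E.wid + 2]
28. n17.env = "zu"  [terminal]
29. n0.live = "zun"  [f.env ++ "n"]
30. n0.fin = true  [C.val > 11]

23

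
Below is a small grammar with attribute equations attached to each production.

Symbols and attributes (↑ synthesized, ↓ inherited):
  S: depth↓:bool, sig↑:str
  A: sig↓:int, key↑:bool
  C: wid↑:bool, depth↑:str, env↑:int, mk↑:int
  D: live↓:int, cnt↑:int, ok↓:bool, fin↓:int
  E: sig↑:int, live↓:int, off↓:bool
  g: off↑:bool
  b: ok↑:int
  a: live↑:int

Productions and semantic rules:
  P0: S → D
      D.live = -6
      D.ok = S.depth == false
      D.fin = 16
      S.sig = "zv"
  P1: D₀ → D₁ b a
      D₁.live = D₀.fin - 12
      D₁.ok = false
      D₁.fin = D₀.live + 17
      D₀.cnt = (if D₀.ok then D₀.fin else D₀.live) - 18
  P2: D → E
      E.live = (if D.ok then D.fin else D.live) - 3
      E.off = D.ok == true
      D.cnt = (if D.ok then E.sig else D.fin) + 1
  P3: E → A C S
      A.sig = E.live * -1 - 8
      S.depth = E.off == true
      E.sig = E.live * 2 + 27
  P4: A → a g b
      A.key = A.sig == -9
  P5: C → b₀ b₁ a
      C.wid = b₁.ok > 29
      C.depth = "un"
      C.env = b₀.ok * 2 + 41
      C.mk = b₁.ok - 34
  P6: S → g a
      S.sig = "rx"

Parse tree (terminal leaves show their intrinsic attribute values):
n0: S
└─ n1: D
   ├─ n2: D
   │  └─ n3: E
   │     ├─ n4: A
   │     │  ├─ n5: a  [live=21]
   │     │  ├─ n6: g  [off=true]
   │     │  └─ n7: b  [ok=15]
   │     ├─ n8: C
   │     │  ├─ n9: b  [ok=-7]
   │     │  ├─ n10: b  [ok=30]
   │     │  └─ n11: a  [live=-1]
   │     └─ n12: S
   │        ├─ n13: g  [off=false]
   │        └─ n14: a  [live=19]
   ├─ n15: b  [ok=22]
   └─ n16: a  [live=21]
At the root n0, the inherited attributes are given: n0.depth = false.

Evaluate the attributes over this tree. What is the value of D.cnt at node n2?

12

1. n0.depth = false  [given at root]
2. n1.live = -6  [-6]
3. n1.ok = true  [S.depth == false]
4. n1.fin = 16  [16]
5. n2.live = 4  [D₀.fin - 12]
6. n2.ok = false  [false]
7. n2.fin = 11  [D₀.live + 17]
8. n3.live = 1  [(if D.ok then D.fin else D.live) - 3]
9. n3.off = false  [D.ok == true]
10. n4.sig = -9  [E.live * -1 - 8]
11. n5.live = 21  [terminal]
12. n6.off = true  [terminal]
13. n7.ok = 15  [terminal]
14. n4.key = true  [A.sig == -9]
15. n9.ok = -7  [terminal]
16. n10.ok = 30  [terminal]
17. n11.live = -1  [terminal]
18. n8.wid = true  [b₁.ok > 29]
19. n8.depth = "un"  ["un"]
20. n8.env = 27  [b₀.ok * 2 + 41]
21. n8.mk = -4  [b₁.ok - 34]
22. n12.depth = false  [E.off == true]
23. n13.off = false  [terminal]
24. n14.live = 19  [terminal]
25. n12.sig = "rx"  ["rx"]
26. n3.sig = 29  [E.live * 2 + 27]
27. n2.cnt = 12  [(if D.ok then E.sig else D.fin) + 1]
28. n15.ok = 22  [terminal]
29. n16.live = 21  [terminal]
30. n1.cnt = -2  [(if D₀.ok then D₀.fin else D₀.live) - 18]
31. n0.sig = "zv"  ["zv"]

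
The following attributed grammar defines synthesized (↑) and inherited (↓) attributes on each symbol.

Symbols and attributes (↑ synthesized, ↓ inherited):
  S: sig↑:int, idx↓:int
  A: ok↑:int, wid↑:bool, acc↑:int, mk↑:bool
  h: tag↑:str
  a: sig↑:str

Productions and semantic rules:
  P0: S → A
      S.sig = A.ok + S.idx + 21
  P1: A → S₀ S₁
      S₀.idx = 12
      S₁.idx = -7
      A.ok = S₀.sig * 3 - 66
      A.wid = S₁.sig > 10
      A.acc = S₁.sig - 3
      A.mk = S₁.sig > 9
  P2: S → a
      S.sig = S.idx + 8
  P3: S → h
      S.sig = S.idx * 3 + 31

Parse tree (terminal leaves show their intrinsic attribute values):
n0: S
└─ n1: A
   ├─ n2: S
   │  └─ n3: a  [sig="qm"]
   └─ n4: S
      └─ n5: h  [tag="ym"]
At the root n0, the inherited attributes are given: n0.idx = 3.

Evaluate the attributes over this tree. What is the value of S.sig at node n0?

1. n0.idx = 3  [given at root]
2. n2.idx = 12  [12]
3. n3.sig = "qm"  [terminal]
4. n2.sig = 20  [S.idx + 8]
5. n4.idx = -7  [-7]
6. n5.tag = "ym"  [terminal]
7. n4.sig = 10  [S.idx * 3 + 31]
8. n1.ok = -6  [S₀.sig * 3 - 66]
9. n1.wid = false  [S₁.sig > 10]
10. n1.acc = 7  [S₁.sig - 3]
11. n1.mk = true  [S₁.sig > 9]
12. n0.sig = 18  [A.ok + S.idx + 21]

18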